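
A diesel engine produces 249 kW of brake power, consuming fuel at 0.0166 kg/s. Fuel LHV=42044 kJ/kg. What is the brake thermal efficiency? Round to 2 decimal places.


eta_BTE = (BP / (mf * LHV)) * 100
Denominator = 0.0166 * 42044 = 697.9304 kW
eta_BTE = (249 / 697.9304) * 100 = 35.68%


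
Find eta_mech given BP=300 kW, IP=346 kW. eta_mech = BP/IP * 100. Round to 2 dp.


eta_mech = (BP / IP) * 100
Ratio = 300 / 346 = 0.8671
eta_mech = 0.8671 * 100 = 86.71%


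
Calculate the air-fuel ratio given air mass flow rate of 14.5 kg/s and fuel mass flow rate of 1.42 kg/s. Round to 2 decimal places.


AFR = m_air / m_fuel
AFR = 14.5 / 1.42 = 10.21


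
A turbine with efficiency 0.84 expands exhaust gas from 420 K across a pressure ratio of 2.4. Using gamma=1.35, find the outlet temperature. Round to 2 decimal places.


T_out = T_in * (1 - eta * (1 - PR^(-(gamma-1)/gamma)))
Exponent = -(1.35-1)/1.35 = -0.25925926
PR^exp = 2.4^(-0.25925926) = 0.79694200
Factor = 1 - 0.84*(1 - 0.79694200) = 0.82943128
T_out = 420 * 0.82943128 = 348.36 K


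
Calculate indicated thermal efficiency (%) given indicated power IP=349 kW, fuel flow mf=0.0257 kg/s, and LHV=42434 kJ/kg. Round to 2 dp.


eta_ith = (IP / (mf * LHV)) * 100
Denominator = 0.0257 * 42434 = 1090.5538 kW
eta_ith = (349 / 1090.5538) * 100 = 32.00%


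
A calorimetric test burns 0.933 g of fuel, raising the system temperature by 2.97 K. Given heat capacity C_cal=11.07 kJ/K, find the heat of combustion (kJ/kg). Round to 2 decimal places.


Hc = C_cal * delta_T / m_fuel
Q_released = 11.07 * 2.97 = 32.8779 kJ
m_fuel = 0.933 g = 0.933/1000 kg = 0.000933 kg
Hc = 32.8779 / 0.000933 = 35238.91 kJ/kg


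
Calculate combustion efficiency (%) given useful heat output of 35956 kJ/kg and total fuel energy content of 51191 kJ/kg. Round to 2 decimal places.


Efficiency = (Q_useful / Q_fuel) * 100
Efficiency = (35956 / 51191) * 100
Efficiency = 0.7024 * 100 = 70.24%


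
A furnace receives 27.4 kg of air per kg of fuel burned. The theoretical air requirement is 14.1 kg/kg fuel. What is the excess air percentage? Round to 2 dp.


Excess air = actual - stoichiometric = 27.4 - 14.1 = 13.30 kg/kg fuel
Excess air % = (excess / stoich) * 100 = (13.30 / 14.1) * 100 = 94.33%


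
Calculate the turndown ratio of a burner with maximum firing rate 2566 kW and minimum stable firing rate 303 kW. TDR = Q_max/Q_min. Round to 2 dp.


TDR = Q_max / Q_min
TDR = 2566 / 303 = 8.47


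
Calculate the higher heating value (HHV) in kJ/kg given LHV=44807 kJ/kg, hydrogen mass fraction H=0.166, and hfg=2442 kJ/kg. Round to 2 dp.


HHV = LHV + hfg * 9 * H
Water addition = 2442 * 9 * 0.166 = 3648.348 kJ/kg
HHV = 44807 + 3648.348 = 48455.35 kJ/kg


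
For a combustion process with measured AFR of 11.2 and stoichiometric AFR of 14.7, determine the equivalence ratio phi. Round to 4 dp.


phi = AFR_stoich / AFR_actual
phi = 14.7 / 11.2 = 1.3125


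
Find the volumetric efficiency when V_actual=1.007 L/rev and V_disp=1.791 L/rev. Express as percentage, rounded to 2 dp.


eta_v = (V_actual / V_disp) * 100
Ratio = 1.007 / 1.791 = 0.5623
eta_v = 0.5623 * 100 = 56.23%


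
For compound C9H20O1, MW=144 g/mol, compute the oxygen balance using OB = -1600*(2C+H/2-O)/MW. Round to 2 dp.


OB = -1600 * (2C + H/2 - O) / MW
Inner = 2*9 + 20/2 - 1 = 27.00
OB = -1600 * 27.00 / 144 = -300.00%


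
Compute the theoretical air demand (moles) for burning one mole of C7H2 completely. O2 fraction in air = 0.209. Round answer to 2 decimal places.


Balanced combustion: C7H2 + 7.5 O2 -> 7 CO2 + 1 H2O
O2 needed = C + H/4 = 7 + 2/4 = 7.50 moles
Air moles = O2 / 0.209 = 7.50 / 0.209 = 35.89 moles air


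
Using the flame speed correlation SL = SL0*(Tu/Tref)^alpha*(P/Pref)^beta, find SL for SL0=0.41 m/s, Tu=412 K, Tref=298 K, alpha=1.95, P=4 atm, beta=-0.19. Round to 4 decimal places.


SL = SL0 * (Tu/Tref)^alpha * (P/Pref)^beta
T ratio = 412/298 = 1.38255034
(T ratio)^alpha = 1.38255034^1.95 = 1.880736
(P/Pref)^beta = 4^(-0.19) = 0.768438
SL = 0.41 * 1.880736 * 0.768438 = 0.5925 m/s


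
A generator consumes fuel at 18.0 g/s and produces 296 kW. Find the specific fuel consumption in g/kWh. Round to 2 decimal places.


SFC = (mf / BP) * 3600
Rate = 18.0 / 296 = 0.060811 g/(s*kW)
SFC = 0.060811 * 3600 = 218.92 g/kWh


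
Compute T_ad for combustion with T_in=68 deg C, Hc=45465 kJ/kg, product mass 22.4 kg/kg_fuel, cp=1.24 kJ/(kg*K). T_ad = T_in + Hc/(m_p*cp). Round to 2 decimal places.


T_ad = T_in + Hc / (m_p * cp)
Denominator = 22.4 * 1.24 = 27.7760
Temperature rise = 45465 / 27.7760 = 1636.84 K
T_ad = 68 + 1636.84 = 1704.84 deg C


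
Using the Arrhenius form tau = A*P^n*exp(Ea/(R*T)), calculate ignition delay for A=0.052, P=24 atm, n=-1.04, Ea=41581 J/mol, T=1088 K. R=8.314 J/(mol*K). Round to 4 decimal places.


tau = A * P^n * exp(Ea/(R*T))
P^n = 24^(-1.04) = 0.03669275
Ea/(R*T) = 41581/(8.314*1088) = 4.596804
exp(Ea/(R*T)) = 99.166900
tau = 0.052 * 0.03669275 * 99.166900 = 0.1892 ms


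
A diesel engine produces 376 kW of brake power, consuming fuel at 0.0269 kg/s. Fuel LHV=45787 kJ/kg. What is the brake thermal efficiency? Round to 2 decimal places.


eta_BTE = (BP / (mf * LHV)) * 100
Denominator = 0.0269 * 45787 = 1231.6703 kW
eta_BTE = (376 / 1231.6703) * 100 = 30.53%


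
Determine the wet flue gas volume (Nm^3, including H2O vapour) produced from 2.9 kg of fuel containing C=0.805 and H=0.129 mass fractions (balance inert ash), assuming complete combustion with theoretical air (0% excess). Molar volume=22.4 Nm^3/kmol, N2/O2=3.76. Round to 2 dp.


Per kg fuel: CO2 = (C/12 kmol)*22.4 = (0.805/12)*22.4 = 1.50267 Nm^3
Per kg fuel: H2O = (H/2 kmol)*22.4 = (0.129/2)*22.4 = 1.44480 Nm^3
O2 needed per kg fuel = C/12 + H/4 = 0.805/12 + 0.129/4 = 0.09933333 kmol
Per kg fuel: N2 = O2*3.76*22.4 = 0.09933333*3.76*22.4 = 8.36625 Nm^3
Total per kg = 1.50267 + 1.44480 + 8.36625 = 11.31372 Nm^3
Total = 11.31372 * 2.9 = 32.81 Nm^3


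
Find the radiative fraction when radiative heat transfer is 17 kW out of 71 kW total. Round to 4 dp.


f_rad = Q_rad / Q_total
f_rad = 17 / 71 = 0.2394


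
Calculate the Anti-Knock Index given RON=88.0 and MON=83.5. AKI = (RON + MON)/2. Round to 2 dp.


AKI = (RON + MON) / 2
AKI = (88.0 + 83.5) / 2
AKI = 171.5 / 2 = 85.75


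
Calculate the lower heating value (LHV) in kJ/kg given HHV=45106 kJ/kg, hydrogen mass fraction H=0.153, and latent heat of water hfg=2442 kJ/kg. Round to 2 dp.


LHV = HHV - hfg * 9 * H
Water correction = 2442 * 9 * 0.153 = 3362.634 kJ/kg
LHV = 45106 - 3362.634 = 41743.37 kJ/kg


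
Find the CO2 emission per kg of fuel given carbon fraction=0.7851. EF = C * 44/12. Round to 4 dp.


EF = C_frac * (M_CO2 / M_C)
EF = 0.7851 * (44/12)
EF = 0.7851 * 3.666667 = 2.8787 kg_CO2/kg_fuel


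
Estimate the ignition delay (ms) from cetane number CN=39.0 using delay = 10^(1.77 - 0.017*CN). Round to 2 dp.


delay = 10^(1.77 - 0.017*CN)
Exponent = 1.77 - 0.017*39.0 = 1.1070
delay = 10^1.1070 = 12.79 ms


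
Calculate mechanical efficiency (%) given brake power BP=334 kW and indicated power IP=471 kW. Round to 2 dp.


eta_mech = (BP / IP) * 100
Ratio = 334 / 471 = 0.7091
eta_mech = 0.7091 * 100 = 70.91%


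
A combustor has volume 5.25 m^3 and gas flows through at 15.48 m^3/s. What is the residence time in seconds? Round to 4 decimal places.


tau = V / Q_flow
tau = 5.25 / 15.48 = 0.3391 s


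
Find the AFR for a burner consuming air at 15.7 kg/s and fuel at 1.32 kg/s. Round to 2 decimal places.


AFR = m_air / m_fuel
AFR = 15.7 / 1.32 = 11.89


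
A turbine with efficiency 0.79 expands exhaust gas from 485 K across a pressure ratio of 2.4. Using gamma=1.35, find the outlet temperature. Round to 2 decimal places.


T_out = T_in * (1 - eta * (1 - PR^(-(gamma-1)/gamma)))
Exponent = -(1.35-1)/1.35 = -0.25925926
PR^exp = 2.4^(-0.25925926) = 0.79694200
Factor = 1 - 0.79*(1 - 0.79694200) = 0.83958418
T_out = 485 * 0.83958418 = 407.20 K


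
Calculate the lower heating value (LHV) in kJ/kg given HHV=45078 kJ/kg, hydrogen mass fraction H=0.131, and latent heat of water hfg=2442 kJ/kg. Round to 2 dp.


LHV = HHV - hfg * 9 * H
Water correction = 2442 * 9 * 0.131 = 2879.118 kJ/kg
LHV = 45078 - 2879.118 = 42198.88 kJ/kg


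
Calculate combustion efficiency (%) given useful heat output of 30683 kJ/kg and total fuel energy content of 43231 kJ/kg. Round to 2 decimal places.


Efficiency = (Q_useful / Q_fuel) * 100
Efficiency = (30683 / 43231) * 100
Efficiency = 0.7097 * 100 = 70.97%


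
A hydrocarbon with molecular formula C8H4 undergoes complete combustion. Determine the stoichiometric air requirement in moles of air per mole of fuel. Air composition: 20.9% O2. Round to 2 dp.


Balanced combustion: C8H4 + 9 O2 -> 8 CO2 + 2 H2O
O2 needed = C + H/4 = 8 + 4/4 = 9.00 moles
Air moles = O2 / 0.209 = 9.00 / 0.209 = 43.06 moles air


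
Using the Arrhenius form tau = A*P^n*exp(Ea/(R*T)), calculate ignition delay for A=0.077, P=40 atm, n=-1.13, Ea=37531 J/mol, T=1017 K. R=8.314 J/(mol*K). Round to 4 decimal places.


tau = A * P^n * exp(Ea/(R*T))
P^n = 40^(-1.13) = 0.01547648
Ea/(R*T) = 37531/(8.314*1017) = 4.438734
exp(Ea/(R*T)) = 84.667722
tau = 0.077 * 0.01547648 * 84.667722 = 0.1009 ms


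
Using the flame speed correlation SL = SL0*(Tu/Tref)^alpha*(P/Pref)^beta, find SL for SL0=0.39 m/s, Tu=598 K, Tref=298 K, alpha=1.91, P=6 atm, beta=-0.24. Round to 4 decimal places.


SL = SL0 * (Tu/Tref)^alpha * (P/Pref)^beta
T ratio = 598/298 = 2.00671141
(T ratio)^alpha = 2.00671141^1.91 = 3.782215
(P/Pref)^beta = 6^(-0.24) = 0.650495
SL = 0.39 * 3.782215 * 0.650495 = 0.9595 m/s


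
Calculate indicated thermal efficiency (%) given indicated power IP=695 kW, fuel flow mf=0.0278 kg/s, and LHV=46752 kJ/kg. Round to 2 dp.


eta_ith = (IP / (mf * LHV)) * 100
Denominator = 0.0278 * 46752 = 1299.7056 kW
eta_ith = (695 / 1299.7056) * 100 = 53.47%


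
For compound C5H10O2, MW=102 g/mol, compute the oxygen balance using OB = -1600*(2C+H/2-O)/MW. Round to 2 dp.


OB = -1600 * (2C + H/2 - O) / MW
Inner = 2*5 + 10/2 - 2 = 13.00
OB = -1600 * 13.00 / 102 = -203.92%


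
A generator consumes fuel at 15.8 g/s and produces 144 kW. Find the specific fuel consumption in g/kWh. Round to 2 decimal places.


SFC = (mf / BP) * 3600
Rate = 15.8 / 144 = 0.109722 g/(s*kW)
SFC = 0.109722 * 3600 = 395.00 g/kWh


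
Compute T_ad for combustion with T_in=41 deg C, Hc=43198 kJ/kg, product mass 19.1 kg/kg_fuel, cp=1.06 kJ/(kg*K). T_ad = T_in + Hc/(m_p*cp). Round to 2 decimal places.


T_ad = T_in + Hc / (m_p * cp)
Denominator = 19.1 * 1.06 = 20.2460
Temperature rise = 43198 / 20.2460 = 2133.66 K
T_ad = 41 + 2133.66 = 2174.66 deg C


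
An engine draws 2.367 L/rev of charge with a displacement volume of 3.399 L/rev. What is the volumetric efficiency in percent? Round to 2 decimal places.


eta_v = (V_actual / V_disp) * 100
Ratio = 2.367 / 3.399 = 0.6964
eta_v = 0.6964 * 100 = 69.64%


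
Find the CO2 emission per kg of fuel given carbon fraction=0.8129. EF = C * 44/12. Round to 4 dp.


EF = C_frac * (M_CO2 / M_C)
EF = 0.8129 * (44/12)
EF = 0.8129 * 3.666667 = 2.9806 kg_CO2/kg_fuel


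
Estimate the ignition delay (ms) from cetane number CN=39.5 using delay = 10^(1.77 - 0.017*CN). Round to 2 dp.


delay = 10^(1.77 - 0.017*CN)
Exponent = 1.77 - 0.017*39.5 = 1.0985
delay = 10^1.0985 = 12.55 ms


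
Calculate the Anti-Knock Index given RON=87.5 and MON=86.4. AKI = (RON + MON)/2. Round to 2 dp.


AKI = (RON + MON) / 2
AKI = (87.5 + 86.4) / 2
AKI = 173.9 / 2 = 86.95


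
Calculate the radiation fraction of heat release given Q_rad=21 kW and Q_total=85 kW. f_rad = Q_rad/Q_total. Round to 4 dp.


f_rad = Q_rad / Q_total
f_rad = 21 / 85 = 0.2471


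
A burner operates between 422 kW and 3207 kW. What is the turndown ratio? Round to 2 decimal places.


TDR = Q_max / Q_min
TDR = 3207 / 422 = 7.60


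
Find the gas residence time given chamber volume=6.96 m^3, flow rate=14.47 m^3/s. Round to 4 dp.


tau = V / Q_flow
tau = 6.96 / 14.47 = 0.4810 s


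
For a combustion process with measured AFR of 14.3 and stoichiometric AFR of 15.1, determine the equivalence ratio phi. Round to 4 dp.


phi = AFR_stoich / AFR_actual
phi = 15.1 / 14.3 = 1.0559


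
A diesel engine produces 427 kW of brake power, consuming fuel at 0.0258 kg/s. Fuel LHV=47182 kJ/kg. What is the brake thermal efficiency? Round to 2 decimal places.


eta_BTE = (BP / (mf * LHV)) * 100
Denominator = 0.0258 * 47182 = 1217.2956 kW
eta_BTE = (427 / 1217.2956) * 100 = 35.08%


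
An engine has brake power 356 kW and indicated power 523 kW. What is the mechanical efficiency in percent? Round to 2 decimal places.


eta_mech = (BP / IP) * 100
Ratio = 356 / 523 = 0.6807
eta_mech = 0.6807 * 100 = 68.07%


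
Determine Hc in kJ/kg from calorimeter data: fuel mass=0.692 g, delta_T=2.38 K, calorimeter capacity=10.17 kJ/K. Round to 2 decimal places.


Hc = C_cal * delta_T / m_fuel
Q_released = 10.17 * 2.38 = 24.2046 kJ
m_fuel = 0.692 g = 0.692/1000 kg = 0.000692 kg
Hc = 24.2046 / 0.000692 = 34977.75 kJ/kg


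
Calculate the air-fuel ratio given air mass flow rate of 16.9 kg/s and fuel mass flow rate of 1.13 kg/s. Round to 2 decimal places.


AFR = m_air / m_fuel
AFR = 16.9 / 1.13 = 14.96


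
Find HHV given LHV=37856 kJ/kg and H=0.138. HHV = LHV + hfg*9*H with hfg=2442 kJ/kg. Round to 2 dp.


HHV = LHV + hfg * 9 * H
Water addition = 2442 * 9 * 0.138 = 3032.964 kJ/kg
HHV = 37856 + 3032.964 = 40888.96 kJ/kg


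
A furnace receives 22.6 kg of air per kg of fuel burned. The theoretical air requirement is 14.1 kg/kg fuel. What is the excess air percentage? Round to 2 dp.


Excess air = actual - stoichiometric = 22.6 - 14.1 = 8.50 kg/kg fuel
Excess air % = (excess / stoich) * 100 = (8.50 / 14.1) * 100 = 60.28%


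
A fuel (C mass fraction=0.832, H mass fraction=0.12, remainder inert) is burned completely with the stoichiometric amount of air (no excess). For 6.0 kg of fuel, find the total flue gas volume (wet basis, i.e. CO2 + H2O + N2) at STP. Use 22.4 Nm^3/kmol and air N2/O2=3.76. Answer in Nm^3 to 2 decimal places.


Per kg fuel: CO2 = (C/12 kmol)*22.4 = (0.832/12)*22.4 = 1.55307 Nm^3
Per kg fuel: H2O = (H/2 kmol)*22.4 = (0.12/2)*22.4 = 1.34400 Nm^3
O2 needed per kg fuel = C/12 + H/4 = 0.832/12 + 0.12/4 = 0.09933333 kmol
Per kg fuel: N2 = O2*3.76*22.4 = 0.09933333*3.76*22.4 = 8.36625 Nm^3
Total per kg = 1.55307 + 1.34400 + 8.36625 = 11.26332 Nm^3
Total = 11.26332 * 6.0 = 67.58 Nm^3


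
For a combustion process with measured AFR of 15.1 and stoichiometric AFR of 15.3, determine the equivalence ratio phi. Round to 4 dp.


phi = AFR_stoich / AFR_actual
phi = 15.3 / 15.1 = 1.0132


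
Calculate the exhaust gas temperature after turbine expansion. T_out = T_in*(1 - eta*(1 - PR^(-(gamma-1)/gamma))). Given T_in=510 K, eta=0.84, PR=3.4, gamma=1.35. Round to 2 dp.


T_out = T_in * (1 - eta * (1 - PR^(-(gamma-1)/gamma)))
Exponent = -(1.35-1)/1.35 = -0.25925926
PR^exp = 3.4^(-0.25925926) = 0.72813041
Factor = 1 - 0.84*(1 - 0.72813041) = 0.77162954
T_out = 510 * 0.77162954 = 393.53 K


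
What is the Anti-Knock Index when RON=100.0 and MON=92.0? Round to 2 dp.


AKI = (RON + MON) / 2
AKI = (100.0 + 92.0) / 2
AKI = 192.0 / 2 = 96.00


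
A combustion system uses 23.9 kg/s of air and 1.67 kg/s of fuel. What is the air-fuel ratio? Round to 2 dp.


AFR = m_air / m_fuel
AFR = 23.9 / 1.67 = 14.31


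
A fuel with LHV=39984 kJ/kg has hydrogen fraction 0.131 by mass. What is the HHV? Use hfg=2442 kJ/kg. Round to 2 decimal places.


HHV = LHV + hfg * 9 * H
Water addition = 2442 * 9 * 0.131 = 2879.118 kJ/kg
HHV = 39984 + 2879.118 = 42863.12 kJ/kg


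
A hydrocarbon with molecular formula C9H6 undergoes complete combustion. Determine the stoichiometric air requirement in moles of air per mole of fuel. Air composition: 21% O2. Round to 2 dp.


Balanced combustion: C9H6 + 10.5 O2 -> 9 CO2 + 3 H2O
O2 needed = C + H/4 = 9 + 6/4 = 10.50 moles
Air moles = O2 / 0.21 = 10.50 / 0.21 = 50.00 moles air


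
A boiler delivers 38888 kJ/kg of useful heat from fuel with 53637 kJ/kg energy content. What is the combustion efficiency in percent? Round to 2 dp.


Efficiency = (Q_useful / Q_fuel) * 100
Efficiency = (38888 / 53637) * 100
Efficiency = 0.7250 * 100 = 72.50%


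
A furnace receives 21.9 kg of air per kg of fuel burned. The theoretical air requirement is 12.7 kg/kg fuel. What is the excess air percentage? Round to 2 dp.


Excess air = actual - stoichiometric = 21.9 - 12.7 = 9.20 kg/kg fuel
Excess air % = (excess / stoich) * 100 = (9.20 / 12.7) * 100 = 72.44%


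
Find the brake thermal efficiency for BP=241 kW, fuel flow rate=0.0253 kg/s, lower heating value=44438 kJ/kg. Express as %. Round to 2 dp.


eta_BTE = (BP / (mf * LHV)) * 100
Denominator = 0.0253 * 44438 = 1124.2814 kW
eta_BTE = (241 / 1124.2814) * 100 = 21.44%


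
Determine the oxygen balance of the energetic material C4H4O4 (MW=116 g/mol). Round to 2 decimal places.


OB = -1600 * (2C + H/2 - O) / MW
Inner = 2*4 + 4/2 - 4 = 6.00
OB = -1600 * 6.00 / 116 = -82.76%


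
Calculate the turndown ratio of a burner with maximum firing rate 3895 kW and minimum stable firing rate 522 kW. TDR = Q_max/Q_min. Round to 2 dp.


TDR = Q_max / Q_min
TDR = 3895 / 522 = 7.46


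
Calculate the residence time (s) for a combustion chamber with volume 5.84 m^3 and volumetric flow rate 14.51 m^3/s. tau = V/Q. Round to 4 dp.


tau = V / Q_flow
tau = 5.84 / 14.51 = 0.4025 s


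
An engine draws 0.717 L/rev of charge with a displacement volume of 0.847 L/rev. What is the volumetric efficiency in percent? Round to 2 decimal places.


eta_v = (V_actual / V_disp) * 100
Ratio = 0.717 / 0.847 = 0.8465
eta_v = 0.8465 * 100 = 84.65%


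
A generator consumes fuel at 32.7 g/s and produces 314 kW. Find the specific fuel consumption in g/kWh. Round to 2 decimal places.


SFC = (mf / BP) * 3600
Rate = 32.7 / 314 = 0.104140 g/(s*kW)
SFC = 0.104140 * 3600 = 374.90 g/kWh


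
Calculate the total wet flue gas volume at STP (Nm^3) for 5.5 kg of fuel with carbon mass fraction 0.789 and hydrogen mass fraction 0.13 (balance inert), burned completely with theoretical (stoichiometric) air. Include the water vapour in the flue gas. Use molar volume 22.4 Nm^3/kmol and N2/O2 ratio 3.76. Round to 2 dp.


Per kg fuel: CO2 = (C/12 kmol)*22.4 = (0.789/12)*22.4 = 1.47280 Nm^3
Per kg fuel: H2O = (H/2 kmol)*22.4 = (0.13/2)*22.4 = 1.45600 Nm^3
O2 needed per kg fuel = C/12 + H/4 = 0.789/12 + 0.13/4 = 0.09825000 kmol
Per kg fuel: N2 = O2*3.76*22.4 = 0.09825000*3.76*22.4 = 8.27501 Nm^3
Total per kg = 1.47280 + 1.45600 + 8.27501 = 11.20381 Nm^3
Total = 11.20381 * 5.5 = 61.62 Nm^3


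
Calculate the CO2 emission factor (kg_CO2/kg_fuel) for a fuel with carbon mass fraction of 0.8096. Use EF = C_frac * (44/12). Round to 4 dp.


EF = C_frac * (M_CO2 / M_C)
EF = 0.8096 * (44/12)
EF = 0.8096 * 3.666667 = 2.9685 kg_CO2/kg_fuel


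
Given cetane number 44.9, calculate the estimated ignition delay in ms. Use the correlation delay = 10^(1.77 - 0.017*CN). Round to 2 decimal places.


delay = 10^(1.77 - 0.017*CN)
Exponent = 1.77 - 0.017*44.9 = 1.0067
delay = 10^1.0067 = 10.16 ms


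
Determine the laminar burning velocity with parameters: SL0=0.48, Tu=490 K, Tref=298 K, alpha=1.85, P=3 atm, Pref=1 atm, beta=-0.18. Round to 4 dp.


SL = SL0 * (Tu/Tref)^alpha * (P/Pref)^beta
T ratio = 490/298 = 1.64429530
(T ratio)^alpha = 1.64429530^1.85 = 2.509358
(P/Pref)^beta = 3^(-0.18) = 0.820575
SL = 0.48 * 2.509358 * 0.820575 = 0.9884 m/s


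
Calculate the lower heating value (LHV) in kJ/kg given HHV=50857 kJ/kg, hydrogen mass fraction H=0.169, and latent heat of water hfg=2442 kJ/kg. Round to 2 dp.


LHV = HHV - hfg * 9 * H
Water correction = 2442 * 9 * 0.169 = 3714.282 kJ/kg
LHV = 50857 - 3714.282 = 47142.72 kJ/kg


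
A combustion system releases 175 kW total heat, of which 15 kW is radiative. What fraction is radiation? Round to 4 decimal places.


f_rad = Q_rad / Q_total
f_rad = 15 / 175 = 0.0857


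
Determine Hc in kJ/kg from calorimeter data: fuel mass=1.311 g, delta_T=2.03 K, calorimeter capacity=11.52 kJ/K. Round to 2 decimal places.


Hc = C_cal * delta_T / m_fuel
Q_released = 11.52 * 2.03 = 23.3856 kJ
m_fuel = 1.311 g = 1.311/1000 kg = 0.001311 kg
Hc = 23.3856 / 0.001311 = 17837.99 kJ/kg


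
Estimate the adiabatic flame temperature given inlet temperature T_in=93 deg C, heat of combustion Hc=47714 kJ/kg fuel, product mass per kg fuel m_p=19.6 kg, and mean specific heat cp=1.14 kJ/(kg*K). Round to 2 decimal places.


T_ad = T_in + Hc / (m_p * cp)
Denominator = 19.6 * 1.14 = 22.3440
Temperature rise = 47714 / 22.3440 = 2135.43 K
T_ad = 93 + 2135.43 = 2228.43 deg C


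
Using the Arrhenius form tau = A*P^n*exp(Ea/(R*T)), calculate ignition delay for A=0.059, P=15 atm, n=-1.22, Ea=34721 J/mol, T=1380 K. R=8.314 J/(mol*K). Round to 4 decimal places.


tau = A * P^n * exp(Ea/(R*T))
P^n = 15^(-1.22) = 0.03674250
Ea/(R*T) = 34721/(8.314*1380) = 3.026238
exp(Ea/(R*T)) = 20.619521
tau = 0.059 * 0.03674250 * 20.619521 = 0.0447 ms


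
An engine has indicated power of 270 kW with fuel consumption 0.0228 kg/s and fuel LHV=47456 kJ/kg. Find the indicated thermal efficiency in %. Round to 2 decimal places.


eta_ith = (IP / (mf * LHV)) * 100
Denominator = 0.0228 * 47456 = 1081.9968 kW
eta_ith = (270 / 1081.9968) * 100 = 24.95%


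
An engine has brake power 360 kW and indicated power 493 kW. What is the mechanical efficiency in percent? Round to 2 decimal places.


eta_mech = (BP / IP) * 100
Ratio = 360 / 493 = 0.7302
eta_mech = 0.7302 * 100 = 73.02%


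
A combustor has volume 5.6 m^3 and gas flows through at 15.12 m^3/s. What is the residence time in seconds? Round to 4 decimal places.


tau = V / Q_flow
tau = 5.6 / 15.12 = 0.3704 s


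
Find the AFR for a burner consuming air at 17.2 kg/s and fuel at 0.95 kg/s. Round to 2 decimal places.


AFR = m_air / m_fuel
AFR = 17.2 / 0.95 = 18.11


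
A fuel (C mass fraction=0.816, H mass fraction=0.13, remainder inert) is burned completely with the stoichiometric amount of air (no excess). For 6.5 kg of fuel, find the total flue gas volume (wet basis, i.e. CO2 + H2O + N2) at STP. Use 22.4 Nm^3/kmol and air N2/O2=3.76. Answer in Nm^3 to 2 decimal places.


Per kg fuel: CO2 = (C/12 kmol)*22.4 = (0.816/12)*22.4 = 1.52320 Nm^3
Per kg fuel: H2O = (H/2 kmol)*22.4 = (0.13/2)*22.4 = 1.45600 Nm^3
O2 needed per kg fuel = C/12 + H/4 = 0.816/12 + 0.13/4 = 0.10050000 kmol
Per kg fuel: N2 = O2*3.76*22.4 = 0.10050000*3.76*22.4 = 8.46451 Nm^3
Total per kg = 1.52320 + 1.45600 + 8.46451 = 11.44371 Nm^3
Total = 11.44371 * 6.5 = 74.38 Nm^3


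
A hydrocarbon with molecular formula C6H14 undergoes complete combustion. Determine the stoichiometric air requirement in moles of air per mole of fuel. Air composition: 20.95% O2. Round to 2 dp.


Balanced combustion: C6H14 + 9.5 O2 -> 6 CO2 + 7 H2O
O2 needed = C + H/4 = 6 + 14/4 = 9.50 moles
Air moles = O2 / 0.2095 = 9.50 / 0.2095 = 45.35 moles air


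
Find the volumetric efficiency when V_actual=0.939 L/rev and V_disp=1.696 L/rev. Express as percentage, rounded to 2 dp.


eta_v = (V_actual / V_disp) * 100
Ratio = 0.939 / 1.696 = 0.5537
eta_v = 0.5537 * 100 = 55.37%


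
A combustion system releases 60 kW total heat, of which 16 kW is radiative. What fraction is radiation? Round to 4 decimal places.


f_rad = Q_rad / Q_total
f_rad = 16 / 60 = 0.2667


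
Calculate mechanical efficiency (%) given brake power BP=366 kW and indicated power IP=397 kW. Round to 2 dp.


eta_mech = (BP / IP) * 100
Ratio = 366 / 397 = 0.9219
eta_mech = 0.9219 * 100 = 92.19%


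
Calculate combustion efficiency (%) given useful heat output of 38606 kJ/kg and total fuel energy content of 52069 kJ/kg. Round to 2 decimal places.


Efficiency = (Q_useful / Q_fuel) * 100
Efficiency = (38606 / 52069) * 100
Efficiency = 0.7414 * 100 = 74.14%


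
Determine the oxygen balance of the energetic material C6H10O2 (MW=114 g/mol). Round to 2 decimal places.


OB = -1600 * (2C + H/2 - O) / MW
Inner = 2*6 + 10/2 - 2 = 15.00
OB = -1600 * 15.00 / 114 = -210.53%


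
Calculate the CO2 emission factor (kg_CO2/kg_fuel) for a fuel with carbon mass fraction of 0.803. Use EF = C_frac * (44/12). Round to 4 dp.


EF = C_frac * (M_CO2 / M_C)
EF = 0.803 * (44/12)
EF = 0.803 * 3.666667 = 2.9443 kg_CO2/kg_fuel


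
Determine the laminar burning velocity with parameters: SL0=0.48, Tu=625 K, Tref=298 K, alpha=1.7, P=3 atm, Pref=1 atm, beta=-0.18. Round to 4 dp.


SL = SL0 * (Tu/Tref)^alpha * (P/Pref)^beta
T ratio = 625/298 = 2.09731544
(T ratio)^alpha = 2.09731544^1.7 = 3.522317
(P/Pref)^beta = 3^(-0.18) = 0.820575
SL = 0.48 * 3.522317 * 0.820575 = 1.3874 m/s


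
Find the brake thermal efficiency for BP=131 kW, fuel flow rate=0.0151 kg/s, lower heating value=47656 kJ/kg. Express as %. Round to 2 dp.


eta_BTE = (BP / (mf * LHV)) * 100
Denominator = 0.0151 * 47656 = 719.6056 kW
eta_BTE = (131 / 719.6056) * 100 = 18.20%


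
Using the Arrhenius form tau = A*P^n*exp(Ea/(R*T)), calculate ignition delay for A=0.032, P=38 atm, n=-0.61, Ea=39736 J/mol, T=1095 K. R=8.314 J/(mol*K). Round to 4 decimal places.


tau = A * P^n * exp(Ea/(R*T))
P^n = 38^(-0.61) = 0.10872565
Ea/(R*T) = 39736/(8.314*1095) = 4.364756
exp(Ea/(R*T)) = 78.630241
tau = 0.032 * 0.10872565 * 78.630241 = 0.2736 ms


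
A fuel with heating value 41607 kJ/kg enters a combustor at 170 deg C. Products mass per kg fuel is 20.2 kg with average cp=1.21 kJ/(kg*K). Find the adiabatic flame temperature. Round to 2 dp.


T_ad = T_in + Hc / (m_p * cp)
Denominator = 20.2 * 1.21 = 24.4420
Temperature rise = 41607 / 24.4420 = 1702.27 K
T_ad = 170 + 1702.27 = 1872.27 deg C


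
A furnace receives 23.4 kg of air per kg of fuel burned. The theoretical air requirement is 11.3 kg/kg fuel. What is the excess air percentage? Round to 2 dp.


Excess air = actual - stoichiometric = 23.4 - 11.3 = 12.10 kg/kg fuel
Excess air % = (excess / stoich) * 100 = (12.10 / 11.3) * 100 = 107.08%


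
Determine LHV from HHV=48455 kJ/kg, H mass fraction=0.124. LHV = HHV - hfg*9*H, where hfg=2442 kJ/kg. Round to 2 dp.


LHV = HHV - hfg * 9 * H
Water correction = 2442 * 9 * 0.124 = 2725.272 kJ/kg
LHV = 48455 - 2725.272 = 45729.73 kJ/kg


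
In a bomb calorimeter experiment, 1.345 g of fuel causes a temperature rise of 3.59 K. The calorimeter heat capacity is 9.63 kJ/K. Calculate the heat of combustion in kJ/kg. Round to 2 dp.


Hc = C_cal * delta_T / m_fuel
Q_released = 9.63 * 3.59 = 34.5717 kJ
m_fuel = 1.345 g = 1.345/1000 kg = 0.001345 kg
Hc = 34.5717 / 0.001345 = 25703.87 kJ/kg


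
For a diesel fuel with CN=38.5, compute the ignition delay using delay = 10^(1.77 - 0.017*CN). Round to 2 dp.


delay = 10^(1.77 - 0.017*CN)
Exponent = 1.77 - 0.017*38.5 = 1.1155
delay = 10^1.1155 = 13.05 ms


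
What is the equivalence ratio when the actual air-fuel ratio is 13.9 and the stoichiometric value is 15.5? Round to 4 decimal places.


phi = AFR_stoich / AFR_actual
phi = 15.5 / 13.9 = 1.1151


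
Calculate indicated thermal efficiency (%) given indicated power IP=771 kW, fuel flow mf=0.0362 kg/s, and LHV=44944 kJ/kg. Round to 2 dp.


eta_ith = (IP / (mf * LHV)) * 100
Denominator = 0.0362 * 44944 = 1626.9728 kW
eta_ith = (771 / 1626.9728) * 100 = 47.39%


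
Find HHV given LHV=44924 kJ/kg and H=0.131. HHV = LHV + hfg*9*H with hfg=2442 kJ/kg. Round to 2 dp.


HHV = LHV + hfg * 9 * H
Water addition = 2442 * 9 * 0.131 = 2879.118 kJ/kg
HHV = 44924 + 2879.118 = 47803.12 kJ/kg


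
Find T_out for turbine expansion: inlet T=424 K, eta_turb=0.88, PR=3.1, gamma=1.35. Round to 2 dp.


T_out = T_in * (1 - eta * (1 - PR^(-(gamma-1)/gamma)))
Exponent = -(1.35-1)/1.35 = -0.25925926
PR^exp = 3.1^(-0.25925926) = 0.74577862
Factor = 1 - 0.88*(1 - 0.74577862) = 0.77628519
T_out = 424 * 0.77628519 = 329.14 K


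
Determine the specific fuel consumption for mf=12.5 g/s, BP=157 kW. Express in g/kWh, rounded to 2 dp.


SFC = (mf / BP) * 3600
Rate = 12.5 / 157 = 0.079618 g/(s*kW)
SFC = 0.079618 * 3600 = 286.62 g/kWh


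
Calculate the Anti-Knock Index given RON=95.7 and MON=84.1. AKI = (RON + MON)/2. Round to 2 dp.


AKI = (RON + MON) / 2
AKI = (95.7 + 84.1) / 2
AKI = 179.8 / 2 = 89.90


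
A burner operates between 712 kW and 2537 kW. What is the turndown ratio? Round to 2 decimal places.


TDR = Q_max / Q_min
TDR = 2537 / 712 = 3.56


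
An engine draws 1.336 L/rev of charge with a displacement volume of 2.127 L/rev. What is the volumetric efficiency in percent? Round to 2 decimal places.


eta_v = (V_actual / V_disp) * 100
Ratio = 1.336 / 2.127 = 0.6281
eta_v = 0.6281 * 100 = 62.81%


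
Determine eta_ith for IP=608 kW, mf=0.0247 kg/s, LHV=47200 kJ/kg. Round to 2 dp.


eta_ith = (IP / (mf * LHV)) * 100
Denominator = 0.0247 * 47200 = 1165.8400 kW
eta_ith = (608 / 1165.8400) * 100 = 52.15%


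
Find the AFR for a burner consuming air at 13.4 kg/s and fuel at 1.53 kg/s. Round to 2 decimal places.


AFR = m_air / m_fuel
AFR = 13.4 / 1.53 = 8.76


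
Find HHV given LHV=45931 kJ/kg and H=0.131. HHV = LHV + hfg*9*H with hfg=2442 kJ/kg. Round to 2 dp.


HHV = LHV + hfg * 9 * H
Water addition = 2442 * 9 * 0.131 = 2879.118 kJ/kg
HHV = 45931 + 2879.118 = 48810.12 kJ/kg


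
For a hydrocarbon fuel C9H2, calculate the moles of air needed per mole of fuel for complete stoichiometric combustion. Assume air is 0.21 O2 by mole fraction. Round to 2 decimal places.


Balanced combustion: C9H2 + 9.5 O2 -> 9 CO2 + 1 H2O
O2 needed = C + H/4 = 9 + 2/4 = 9.50 moles
Air moles = O2 / 0.21 = 9.50 / 0.21 = 45.24 moles air


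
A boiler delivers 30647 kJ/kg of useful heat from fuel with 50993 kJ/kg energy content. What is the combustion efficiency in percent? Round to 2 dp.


Efficiency = (Q_useful / Q_fuel) * 100
Efficiency = (30647 / 50993) * 100
Efficiency = 0.6010 * 100 = 60.10%


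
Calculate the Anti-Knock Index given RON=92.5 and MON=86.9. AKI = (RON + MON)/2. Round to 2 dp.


AKI = (RON + MON) / 2
AKI = (92.5 + 86.9) / 2
AKI = 179.4 / 2 = 89.70


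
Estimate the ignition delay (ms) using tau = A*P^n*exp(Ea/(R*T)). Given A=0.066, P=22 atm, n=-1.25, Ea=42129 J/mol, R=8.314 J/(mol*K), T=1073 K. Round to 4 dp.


tau = A * P^n * exp(Ea/(R*T))
P^n = 22^(-1.25) = 0.02098803
Ea/(R*T) = 42129/(8.314*1073) = 4.722494
exp(Ea/(R*T)) = 112.448342
tau = 0.066 * 0.02098803 * 112.448342 = 0.1558 ms


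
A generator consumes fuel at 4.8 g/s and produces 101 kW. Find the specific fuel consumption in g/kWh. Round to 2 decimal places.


SFC = (mf / BP) * 3600
Rate = 4.8 / 101 = 0.047525 g/(s*kW)
SFC = 0.047525 * 3600 = 171.09 g/kWh


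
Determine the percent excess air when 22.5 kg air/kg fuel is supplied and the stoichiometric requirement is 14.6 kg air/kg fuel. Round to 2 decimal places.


Excess air = actual - stoichiometric = 22.5 - 14.6 = 7.90 kg/kg fuel
Excess air % = (excess / stoich) * 100 = (7.90 / 14.6) * 100 = 54.11%


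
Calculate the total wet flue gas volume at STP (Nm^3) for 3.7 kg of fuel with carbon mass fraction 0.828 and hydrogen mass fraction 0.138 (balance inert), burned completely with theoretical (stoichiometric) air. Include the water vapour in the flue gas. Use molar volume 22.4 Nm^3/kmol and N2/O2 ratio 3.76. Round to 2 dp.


Per kg fuel: CO2 = (C/12 kmol)*22.4 = (0.828/12)*22.4 = 1.54560 Nm^3
Per kg fuel: H2O = (H/2 kmol)*22.4 = (0.138/2)*22.4 = 1.54560 Nm^3
O2 needed per kg fuel = C/12 + H/4 = 0.828/12 + 0.138/4 = 0.10350000 kmol
Per kg fuel: N2 = O2*3.76*22.4 = 0.10350000*3.76*22.4 = 8.71718 Nm^3
Total per kg = 1.54560 + 1.54560 + 8.71718 = 11.80838 Nm^3
Total = 11.80838 * 3.7 = 43.69 Nm^3


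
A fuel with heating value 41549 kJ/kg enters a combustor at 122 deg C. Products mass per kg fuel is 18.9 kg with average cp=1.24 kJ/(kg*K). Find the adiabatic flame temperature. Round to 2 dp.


T_ad = T_in + Hc / (m_p * cp)
Denominator = 18.9 * 1.24 = 23.4360
Temperature rise = 41549 / 23.4360 = 1772.87 K
T_ad = 122 + 1772.87 = 1894.87 deg C


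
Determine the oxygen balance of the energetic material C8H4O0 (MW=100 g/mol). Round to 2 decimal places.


OB = -1600 * (2C + H/2 - O) / MW
Inner = 2*8 + 4/2 - 0 = 18.00
OB = -1600 * 18.00 / 100 = -288.00%


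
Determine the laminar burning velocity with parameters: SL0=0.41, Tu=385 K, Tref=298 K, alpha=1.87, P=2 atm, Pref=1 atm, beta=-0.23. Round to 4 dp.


SL = SL0 * (Tu/Tref)^alpha * (P/Pref)^beta
T ratio = 385/298 = 1.29194631
(T ratio)^alpha = 1.29194631^1.87 = 1.614459
(P/Pref)^beta = 2^(-0.23) = 0.852635
SL = 0.41 * 1.614459 * 0.852635 = 0.5644 m/s


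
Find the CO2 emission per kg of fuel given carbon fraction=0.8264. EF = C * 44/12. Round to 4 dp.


EF = C_frac * (M_CO2 / M_C)
EF = 0.8264 * (44/12)
EF = 0.8264 * 3.666667 = 3.0301 kg_CO2/kg_fuel


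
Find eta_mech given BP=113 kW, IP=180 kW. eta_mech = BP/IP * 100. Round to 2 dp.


eta_mech = (BP / IP) * 100
Ratio = 113 / 180 = 0.6278
eta_mech = 0.6278 * 100 = 62.78%


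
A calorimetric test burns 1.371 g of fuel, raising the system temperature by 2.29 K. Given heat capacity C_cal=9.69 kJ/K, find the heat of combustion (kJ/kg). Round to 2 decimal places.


Hc = C_cal * delta_T / m_fuel
Q_released = 9.69 * 2.29 = 22.1901 kJ
m_fuel = 1.371 g = 1.371/1000 kg = 0.001371 kg
Hc = 22.1901 / 0.001371 = 16185.34 kJ/kg


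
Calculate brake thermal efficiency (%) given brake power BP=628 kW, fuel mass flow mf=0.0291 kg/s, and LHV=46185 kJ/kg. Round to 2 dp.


eta_BTE = (BP / (mf * LHV)) * 100
Denominator = 0.0291 * 46185 = 1343.9835 kW
eta_BTE = (628 / 1343.9835) * 100 = 46.73%


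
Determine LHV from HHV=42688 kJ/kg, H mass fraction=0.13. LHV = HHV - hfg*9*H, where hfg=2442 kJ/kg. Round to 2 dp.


LHV = HHV - hfg * 9 * H
Water correction = 2442 * 9 * 0.13 = 2857.140 kJ/kg
LHV = 42688 - 2857.140 = 39830.86 kJ/kg


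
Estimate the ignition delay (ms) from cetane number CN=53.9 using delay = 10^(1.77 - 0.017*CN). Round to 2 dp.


delay = 10^(1.77 - 0.017*CN)
Exponent = 1.77 - 0.017*53.9 = 0.8537
delay = 10^0.8537 = 7.14 ms


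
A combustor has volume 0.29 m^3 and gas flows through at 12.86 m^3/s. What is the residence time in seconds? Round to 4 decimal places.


tau = V / Q_flow
tau = 0.29 / 12.86 = 0.0226 s


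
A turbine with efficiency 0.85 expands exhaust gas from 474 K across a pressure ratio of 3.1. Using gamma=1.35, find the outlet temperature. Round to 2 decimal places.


T_out = T_in * (1 - eta * (1 - PR^(-(gamma-1)/gamma)))
Exponent = -(1.35-1)/1.35 = -0.25925926
PR^exp = 3.1^(-0.25925926) = 0.74577862
Factor = 1 - 0.85*(1 - 0.74577862) = 0.78391183
T_out = 474 * 0.78391183 = 371.57 K


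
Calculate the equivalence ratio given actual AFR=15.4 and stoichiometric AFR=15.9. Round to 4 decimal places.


phi = AFR_stoich / AFR_actual
phi = 15.9 / 15.4 = 1.0325


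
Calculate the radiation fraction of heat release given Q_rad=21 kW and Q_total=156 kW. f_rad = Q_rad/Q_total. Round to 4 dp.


f_rad = Q_rad / Q_total
f_rad = 21 / 156 = 0.1346


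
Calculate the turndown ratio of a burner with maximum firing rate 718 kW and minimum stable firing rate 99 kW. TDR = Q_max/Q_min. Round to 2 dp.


TDR = Q_max / Q_min
TDR = 718 / 99 = 7.25


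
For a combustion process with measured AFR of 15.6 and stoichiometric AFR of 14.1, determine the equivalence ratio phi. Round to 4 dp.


phi = AFR_stoich / AFR_actual
phi = 14.1 / 15.6 = 0.9038


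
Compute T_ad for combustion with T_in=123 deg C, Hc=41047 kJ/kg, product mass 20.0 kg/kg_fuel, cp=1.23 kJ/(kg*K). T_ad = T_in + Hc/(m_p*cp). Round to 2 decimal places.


T_ad = T_in + Hc / (m_p * cp)
Denominator = 20.0 * 1.23 = 24.6000
Temperature rise = 41047 / 24.6000 = 1668.58 K
T_ad = 123 + 1668.58 = 1791.58 deg C


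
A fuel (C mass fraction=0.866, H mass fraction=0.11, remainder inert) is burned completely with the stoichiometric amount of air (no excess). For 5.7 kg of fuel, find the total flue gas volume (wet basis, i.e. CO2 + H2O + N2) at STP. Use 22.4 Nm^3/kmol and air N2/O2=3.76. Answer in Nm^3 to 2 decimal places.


Per kg fuel: CO2 = (C/12 kmol)*22.4 = (0.866/12)*22.4 = 1.61653 Nm^3
Per kg fuel: H2O = (H/2 kmol)*22.4 = (0.11/2)*22.4 = 1.23200 Nm^3
O2 needed per kg fuel = C/12 + H/4 = 0.866/12 + 0.11/4 = 0.09966667 kmol
Per kg fuel: N2 = O2*3.76*22.4 = 0.09966667*3.76*22.4 = 8.39433 Nm^3
Total per kg = 1.61653 + 1.23200 + 8.39433 = 11.24286 Nm^3
Total = 11.24286 * 5.7 = 64.08 Nm^3


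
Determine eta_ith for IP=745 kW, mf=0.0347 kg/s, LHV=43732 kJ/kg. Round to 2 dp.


eta_ith = (IP / (mf * LHV)) * 100
Denominator = 0.0347 * 43732 = 1517.5004 kW
eta_ith = (745 / 1517.5004) * 100 = 49.09%


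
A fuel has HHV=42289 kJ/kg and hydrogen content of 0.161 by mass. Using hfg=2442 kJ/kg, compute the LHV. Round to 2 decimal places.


LHV = HHV - hfg * 9 * H
Water correction = 2442 * 9 * 0.161 = 3538.458 kJ/kg
LHV = 42289 - 3538.458 = 38750.54 kJ/kg


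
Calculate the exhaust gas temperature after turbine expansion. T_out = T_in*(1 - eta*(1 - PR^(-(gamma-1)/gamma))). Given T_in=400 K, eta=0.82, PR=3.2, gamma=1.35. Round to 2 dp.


T_out = T_in * (1 - eta * (1 - PR^(-(gamma-1)/gamma)))
Exponent = -(1.35-1)/1.35 = -0.25925926
PR^exp = 3.2^(-0.25925926) = 0.73966521
Factor = 1 - 0.82*(1 - 0.73966521) = 0.78652547
T_out = 400 * 0.78652547 = 314.61 K


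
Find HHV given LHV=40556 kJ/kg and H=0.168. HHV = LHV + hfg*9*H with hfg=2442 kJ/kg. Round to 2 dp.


HHV = LHV + hfg * 9 * H
Water addition = 2442 * 9 * 0.168 = 3692.304 kJ/kg
HHV = 40556 + 3692.304 = 44248.30 kJ/kg


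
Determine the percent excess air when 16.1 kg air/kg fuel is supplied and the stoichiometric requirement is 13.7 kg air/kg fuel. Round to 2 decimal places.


Excess air = actual - stoichiometric = 16.1 - 13.7 = 2.40 kg/kg fuel
Excess air % = (excess / stoich) * 100 = (2.40 / 13.7) * 100 = 17.52%


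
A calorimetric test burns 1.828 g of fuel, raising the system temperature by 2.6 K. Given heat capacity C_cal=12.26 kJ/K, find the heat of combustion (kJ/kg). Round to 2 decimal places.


Hc = C_cal * delta_T / m_fuel
Q_released = 12.26 * 2.6 = 31.8760 kJ
m_fuel = 1.828 g = 1.828/1000 kg = 0.001828 kg
Hc = 31.8760 / 0.001828 = 17437.64 kJ/kg


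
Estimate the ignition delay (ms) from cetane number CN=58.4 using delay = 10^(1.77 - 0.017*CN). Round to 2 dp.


delay = 10^(1.77 - 0.017*CN)
Exponent = 1.77 - 0.017*58.4 = 0.7772
delay = 10^0.7772 = 5.99 ms


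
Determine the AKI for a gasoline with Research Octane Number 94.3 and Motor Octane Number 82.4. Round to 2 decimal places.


AKI = (RON + MON) / 2
AKI = (94.3 + 82.4) / 2
AKI = 176.7 / 2 = 88.35


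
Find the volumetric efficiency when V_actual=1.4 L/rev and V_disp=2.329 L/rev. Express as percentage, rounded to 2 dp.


eta_v = (V_actual / V_disp) * 100
Ratio = 1.4 / 2.329 = 0.6011
eta_v = 0.6011 * 100 = 60.11%


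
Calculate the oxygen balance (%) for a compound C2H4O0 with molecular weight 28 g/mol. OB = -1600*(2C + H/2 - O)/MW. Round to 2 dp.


OB = -1600 * (2C + H/2 - O) / MW
Inner = 2*2 + 4/2 - 0 = 6.00
OB = -1600 * 6.00 / 28 = -342.86%


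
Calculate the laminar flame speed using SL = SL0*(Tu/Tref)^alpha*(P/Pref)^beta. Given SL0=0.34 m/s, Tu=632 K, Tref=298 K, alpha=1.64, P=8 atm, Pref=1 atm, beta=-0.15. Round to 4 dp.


SL = SL0 * (Tu/Tref)^alpha * (P/Pref)^beta
T ratio = 632/298 = 2.12080537
(T ratio)^alpha = 2.12080537^1.64 = 3.431321
(P/Pref)^beta = 8^(-0.15) = 0.732043
SL = 0.34 * 3.431321 * 0.732043 = 0.8540 m/s


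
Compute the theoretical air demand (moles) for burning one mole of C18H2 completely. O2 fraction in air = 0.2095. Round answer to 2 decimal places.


Balanced combustion: C18H2 + 18.5 O2 -> 18 CO2 + 1 H2O
O2 needed = C + H/4 = 18 + 2/4 = 18.50 moles
Air moles = O2 / 0.2095 = 18.50 / 0.2095 = 88.31 moles air
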